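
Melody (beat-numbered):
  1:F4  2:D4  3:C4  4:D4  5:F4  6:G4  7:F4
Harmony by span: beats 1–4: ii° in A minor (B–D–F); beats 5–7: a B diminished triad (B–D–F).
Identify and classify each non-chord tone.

C4 (beat 3) — neighbor tone; G4 (beat 6) — neighbor tone.

The harmony at that moment is B diminished triad (B, D, F); C4 is not a chord tone.
It is approached by step down from D4 and left by step up to D4.
Step away and step back to the same note — a neighbor tone (lower neighbor).
The harmony at that moment is B diminished triad (B, D, F); G4 is not a chord tone.
It is approached by step up from F4 and left by step down to F4.
Step away and step back to the same note — a neighbor tone (upper neighbor).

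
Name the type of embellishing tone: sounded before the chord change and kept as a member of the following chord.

Anticipation.

Approach: ahead of the chord change (typically by step), so it is dissonant against the current harmony. Departure: none — the same pitch is restated or held and is a chord tone of the new harmony.
Dissonant first, consonant once the harmony catches up: the note simply arrives early — an anticipation. (The reverse timing, consonant first and dissonant after the change, would be a suspension or retardation.)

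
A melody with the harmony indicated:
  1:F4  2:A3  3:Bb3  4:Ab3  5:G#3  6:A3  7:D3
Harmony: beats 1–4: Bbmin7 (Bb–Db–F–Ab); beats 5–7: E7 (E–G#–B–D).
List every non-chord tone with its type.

The harmony at that moment is Bb minor seventh chord (Bb, Db, F, Ab); A3 is not a chord tone.
It is approached by leap down from F4 and left by step up to Bb3.
Leap in, step out — an appoggiatura.
The harmony at that moment is E dominant seventh chord (E, G#, B, D); A3 is not a chord tone.
It is approached by step up from G#3 and left by leap down to D3.
Step in, leap out — an escape tone.

A3 (beat 2) — appoggiatura; A3 (beat 6) — escape tone.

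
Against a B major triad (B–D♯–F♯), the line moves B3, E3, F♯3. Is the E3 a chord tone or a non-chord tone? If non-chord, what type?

The harmony at that moment is B major triad (B, D♯, F♯); E3 is not a chord tone.
It is approached by leap down from B3 and left by step up to F♯3.
Leap in, step out — an appoggiatura.

Non-chord tone — an appoggiatura.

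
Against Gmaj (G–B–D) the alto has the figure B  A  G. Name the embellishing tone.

A is a passing tone.

The harmony at that moment is G major triad (G, B, D); A is not a chord tone.
It is approached by step down from B and left by step down to G.
Step in, step out in the same direction — a passing tone.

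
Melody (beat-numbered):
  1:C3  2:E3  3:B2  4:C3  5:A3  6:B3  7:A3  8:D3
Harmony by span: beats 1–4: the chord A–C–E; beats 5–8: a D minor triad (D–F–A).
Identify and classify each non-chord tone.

B2 (beat 3) — appoggiatura; B3 (beat 6) — neighbor tone.

The harmony at that moment is A minor triad (A, C, E); B2 is not a chord tone.
It is approached by leap down from E3 and left by step up to C3.
Leap in, step out — an appoggiatura.
The harmony at that moment is D minor triad (D, F, A); B3 is not a chord tone.
It is approached by step up from A3 and left by step down to A3.
Step away and step back to the same note — a neighbor tone (upper neighbor).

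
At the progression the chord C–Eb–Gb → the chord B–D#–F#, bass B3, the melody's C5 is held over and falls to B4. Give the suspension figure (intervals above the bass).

9–8 suspension.

At the second chord the bass is B3. The suspended C5 lies a ninth above the bass; after resolving down by step to B4, the interval above the bass becomes an octave.
Suspension figures are named by those two intervals: 9–8.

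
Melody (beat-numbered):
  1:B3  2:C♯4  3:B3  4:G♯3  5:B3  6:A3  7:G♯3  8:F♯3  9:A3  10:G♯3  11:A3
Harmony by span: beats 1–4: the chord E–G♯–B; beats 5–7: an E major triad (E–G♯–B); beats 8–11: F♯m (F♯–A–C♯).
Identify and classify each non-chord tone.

The harmony at that moment is E major triad (E, G♯, B); C♯4 is not a chord tone.
It is approached by step up from B3 and left by step down to B3.
Step away and step back to the same note — a neighbor tone (upper neighbor).
The harmony at that moment is E major triad (E, G♯, B); A3 is not a chord tone.
It is approached by step down from B3 and left by step down to G♯3.
Step in, step out in the same direction — a passing tone.
The harmony at that moment is F♯ minor triad (F♯, A, C♯); G♯3 is not a chord tone.
It is approached by step down from A3 and left by step up to A3.
Step away and step back to the same note — a neighbor tone (lower neighbor).

C♯4 (beat 2) — neighbor tone; A3 (beat 6) — passing tone; G♯3 (beat 10) — neighbor tone.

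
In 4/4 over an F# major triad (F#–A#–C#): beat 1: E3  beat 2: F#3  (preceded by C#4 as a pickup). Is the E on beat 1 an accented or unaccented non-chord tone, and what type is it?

Accented appoggiatura.

The harmony at that moment is F# major triad (F#, A#, C#); E3 is not a chord tone.
It is approached by leap down from C#4 and left by step up to F#3.
Leap in, step out — an appoggiatura.
It falls on the downbeat, so it is accented.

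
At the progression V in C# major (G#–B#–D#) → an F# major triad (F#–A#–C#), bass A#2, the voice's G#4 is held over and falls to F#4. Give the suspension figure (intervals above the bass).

7–6 suspension.

At the second chord the bass is A#2. The suspended G#4 lies a seventh above the bass; after resolving down by step to F#4, the interval above the bass becomes a sixth.
Suspension figures are named by those two intervals: 7–6.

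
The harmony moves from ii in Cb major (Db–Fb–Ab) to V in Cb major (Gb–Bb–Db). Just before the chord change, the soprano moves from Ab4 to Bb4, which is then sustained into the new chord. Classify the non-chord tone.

Bb4 is an anticipation.

The harmony at that moment is Db minor triad (Db, Fb, Ab); Bb4 is not a chord tone.
It is approached by step up from Ab4 and then sustained as the same pitch into the next harmony.
Arriving early and becoming a chord tone when the harmony changes — an anticipation.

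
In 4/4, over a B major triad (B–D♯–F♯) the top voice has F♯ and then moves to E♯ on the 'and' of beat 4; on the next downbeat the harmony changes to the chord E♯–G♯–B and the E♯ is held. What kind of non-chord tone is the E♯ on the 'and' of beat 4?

Anticipation.

The harmony at that moment is B major triad (B, D♯, F♯); E♯ is not a chord tone.
It is approached by step down from F♯ and then sustained as the same pitch into the next harmony.
Arriving early and becoming a chord tone when the harmony changes — an anticipation.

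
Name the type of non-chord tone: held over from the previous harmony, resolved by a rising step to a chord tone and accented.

Retardation.

Approach: by preparation — the pitch is first a chord tone, then held (tied or repeated) while the harmony changes under it. Departure: up by step. Metric position: strong.
A prepared dissonance that resolves upward by step — a retardation. (The same figure resolving downward would be a suspension.)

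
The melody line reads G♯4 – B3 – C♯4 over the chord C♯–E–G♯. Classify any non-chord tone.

The harmony at that moment is C♯ minor triad (C♯, E, G♯); B3 is not a chord tone.
It is approached by leap down from G♯4 and left by step up to C♯4.
Leap in, step out — an appoggiatura.

B3 is an appoggiatura.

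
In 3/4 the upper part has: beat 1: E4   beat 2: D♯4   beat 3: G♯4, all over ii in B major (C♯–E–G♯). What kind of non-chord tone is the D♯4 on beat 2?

Escape tone.

The harmony at that moment is C♯ minor triad (C♯, E, G♯); D♯4 is not a chord tone.
It is approached by step down from E4 and left by leap up to G♯4.
Step in, leap out, on a weak beat — an escape tone.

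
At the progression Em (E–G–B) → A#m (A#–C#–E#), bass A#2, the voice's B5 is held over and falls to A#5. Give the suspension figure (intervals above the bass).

At the second chord the bass is A#2. The suspended B5 lies a ninth above the bass; after resolving down by step to A#5, the interval above the bass becomes an octave.
Suspension figures are named by those two intervals: 9–8.

9–8 suspension.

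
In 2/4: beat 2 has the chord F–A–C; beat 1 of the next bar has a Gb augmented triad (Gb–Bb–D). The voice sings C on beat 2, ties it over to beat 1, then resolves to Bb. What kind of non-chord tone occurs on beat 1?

The harmony at that moment is Gb augmented triad (Gb, Bb, D); C is not a chord tone.
It is held over (the same pitch as the preceding C) and left by step down to Bb.
Held over from the previous chord and resolving down by step — a suspension.

Suspension.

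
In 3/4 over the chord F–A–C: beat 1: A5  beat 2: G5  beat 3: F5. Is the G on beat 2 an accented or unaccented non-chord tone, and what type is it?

Unaccented passing tone.

The harmony at that moment is F major triad (F, A, C); G5 is not a chord tone.
It is approached by step down from A5 and left by step down to F5.
Step in, step out in the same direction — a passing tone.
It falls on a weak beat, so it is unaccented.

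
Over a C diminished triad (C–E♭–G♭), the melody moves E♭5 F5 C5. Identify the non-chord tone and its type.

F5 is an escape tone.

The harmony at that moment is C diminished triad (C, E♭, G♭); F5 is not a chord tone.
It is approached by step up from E♭5 and left by leap down to C5.
Step in, leap out — an escape tone.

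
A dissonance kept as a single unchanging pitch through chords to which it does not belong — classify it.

Approach: none. Departure: none — a single pitch is sustained while the chords change around it, passing through harmonies that do not contain it.
No melodic motion at all; the dissonance is created entirely by the moving harmonies against the stationary note — a pedal tone (pedal point).

Pedal tone.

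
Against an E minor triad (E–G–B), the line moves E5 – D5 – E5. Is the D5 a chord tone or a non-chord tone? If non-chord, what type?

Non-chord tone — a neighbor tone.

The harmony at that moment is E minor triad (E, G, B); D5 is not a chord tone.
It is approached by step down from E5 and left by step up to E5.
Step away and step back to the same note — a neighbor tone (lower neighbor).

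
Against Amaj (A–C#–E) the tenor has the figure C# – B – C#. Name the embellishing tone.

The harmony at that moment is A major triad (A, C#, E); B is not a chord tone.
It is approached by step down from C# and left by step up to C#.
Step away and step back to the same note — a neighbor tone (lower neighbor).

B is a neighbor tone.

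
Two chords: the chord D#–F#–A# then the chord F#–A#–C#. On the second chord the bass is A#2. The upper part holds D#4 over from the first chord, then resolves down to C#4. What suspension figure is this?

4–3 suspension.

At the second chord the bass is A#2. The suspended D#4 lies a fourth above the bass; after resolving down by step to C#4, the interval above the bass becomes a third.
Suspension figures are named by those two intervals: 4–3.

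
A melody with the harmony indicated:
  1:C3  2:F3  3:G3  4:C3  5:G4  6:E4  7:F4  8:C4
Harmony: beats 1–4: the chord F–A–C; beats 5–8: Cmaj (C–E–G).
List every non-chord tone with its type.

The harmony at that moment is F major triad (F, A, C); G3 is not a chord tone.
It is approached by step up from F3 and left by leap down to C3.
Step in, leap out — an escape tone.
The harmony at that moment is C major triad (C, E, G); F4 is not a chord tone.
It is approached by step up from E4 and left by leap down to C4.
Step in, leap out — an escape tone.

G3 (beat 3) — escape tone; F4 (beat 7) — escape tone.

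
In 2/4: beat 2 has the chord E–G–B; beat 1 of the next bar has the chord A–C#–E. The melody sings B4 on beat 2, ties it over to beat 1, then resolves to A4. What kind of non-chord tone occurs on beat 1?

The harmony at that moment is A major triad (A, C#, E); B4 is not a chord tone.
It is held over (the same pitch as the preceding B4) and left by step down to A4.
Held over from the previous chord and resolving down by step — a suspension.

Suspension.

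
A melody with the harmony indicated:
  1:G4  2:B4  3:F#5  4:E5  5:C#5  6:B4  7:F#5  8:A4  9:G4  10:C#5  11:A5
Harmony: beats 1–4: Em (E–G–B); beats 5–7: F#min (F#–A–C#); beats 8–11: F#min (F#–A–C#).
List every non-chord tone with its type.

F#5 (beat 3) — appoggiatura; B4 (beat 6) — escape tone; G4 (beat 9) — escape tone.

The harmony at that moment is E minor triad (E, G, B); F#5 is not a chord tone.
It is approached by leap up from B4 and left by step down to E5.
Leap in, step out — an appoggiatura.
The harmony at that moment is F# minor triad (F#, A, C#); B4 is not a chord tone.
It is approached by step down from C#5 and left by leap up to F#5.
Step in, leap out — an escape tone.
The harmony at that moment is F# minor triad (F#, A, C#); G4 is not a chord tone.
It is approached by step down from A4 and left by leap up to C#5.
Step in, leap out — an escape tone.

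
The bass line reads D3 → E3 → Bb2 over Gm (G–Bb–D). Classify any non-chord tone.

The harmony at that moment is G minor triad (G, Bb, D); E3 is not a chord tone.
It is approached by step up from D3 and left by leap down to Bb2.
Step in, leap out — an escape tone.

E3 is an escape tone.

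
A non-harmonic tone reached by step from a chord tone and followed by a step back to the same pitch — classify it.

Neighbor tone.

Approach: by step. Departure: by step in the opposite direction, back to the starting pitch.
Stepwise on both sides but reversing to return to the same chord tone — a neighbor tone. (Had it continued onward in the same direction it would be a passing tone instead.)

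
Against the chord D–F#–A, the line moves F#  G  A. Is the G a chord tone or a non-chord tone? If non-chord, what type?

Non-chord tone — a passing tone.

The harmony at that moment is D major triad (D, F#, A); G is not a chord tone.
It is approached by step up from F# and left by step up to A.
Step in, step out in the same direction — a passing tone.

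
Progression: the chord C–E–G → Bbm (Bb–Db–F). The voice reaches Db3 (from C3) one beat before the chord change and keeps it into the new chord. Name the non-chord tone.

The harmony at that moment is C major triad (C, E, G); Db3 is not a chord tone.
It is approached by step up from C3 and then sustained as the same pitch into the next harmony.
Arriving early and becoming a chord tone when the harmony changes — an anticipation.

Db3 is an anticipation.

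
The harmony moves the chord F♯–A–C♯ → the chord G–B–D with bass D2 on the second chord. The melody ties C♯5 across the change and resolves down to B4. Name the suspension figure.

At the second chord the bass is D2. The suspended C♯5 lies a seventh above the bass; after resolving down by step to B4, the interval above the bass becomes a sixth.
Suspension figures are named by those two intervals: 7–6.

7–6 suspension.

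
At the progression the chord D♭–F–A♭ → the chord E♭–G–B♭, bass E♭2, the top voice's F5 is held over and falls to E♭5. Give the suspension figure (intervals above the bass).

At the second chord the bass is E♭2. The suspended F5 lies a ninth above the bass; after resolving down by step to E♭5, the interval above the bass becomes an octave.
Suspension figures are named by those two intervals: 9–8.

9–8 suspension.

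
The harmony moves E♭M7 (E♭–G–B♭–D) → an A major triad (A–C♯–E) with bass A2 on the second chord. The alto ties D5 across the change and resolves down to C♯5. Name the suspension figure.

4–3 suspension.

At the second chord the bass is A2. The suspended D5 lies a fourth above the bass; after resolving down by step to C♯5, the interval above the bass becomes a third.
Suspension figures are named by those two intervals: 4–3.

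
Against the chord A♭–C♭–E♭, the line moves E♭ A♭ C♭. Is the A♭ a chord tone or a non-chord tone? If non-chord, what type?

Ab minor triad contains A♭, C♭, E♭; A♭ is the root, so it is a chord tone.

Chord tone (the root of Ab minor triad).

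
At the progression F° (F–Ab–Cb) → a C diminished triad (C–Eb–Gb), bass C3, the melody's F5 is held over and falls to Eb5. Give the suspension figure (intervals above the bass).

At the second chord the bass is C3. The suspended F5 lies a fourth above the bass; after resolving down by step to Eb5, the interval above the bass becomes a third.
Suspension figures are named by those two intervals: 4–3.

4–3 suspension.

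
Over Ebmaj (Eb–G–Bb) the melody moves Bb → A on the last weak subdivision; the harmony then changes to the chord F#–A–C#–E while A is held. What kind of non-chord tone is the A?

A is an anticipation.

The harmony at that moment is Eb major triad (Eb, G, Bb); A is not a chord tone.
It is approached by step down from Bb and then sustained as the same pitch into the next harmony.
Arriving early and becoming a chord tone when the harmony changes — an anticipation.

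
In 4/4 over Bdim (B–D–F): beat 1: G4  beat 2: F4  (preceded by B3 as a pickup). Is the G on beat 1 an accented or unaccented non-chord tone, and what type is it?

The harmony at that moment is B diminished triad (B, D, F); G4 is not a chord tone.
It is approached by leap up from B3 and left by step down to F4.
Leap in, step out — an appoggiatura.
It falls on the downbeat, so it is accented.

Accented appoggiatura.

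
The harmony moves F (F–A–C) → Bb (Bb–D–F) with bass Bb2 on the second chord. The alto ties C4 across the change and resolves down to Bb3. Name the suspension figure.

9–8 suspension.

At the second chord the bass is Bb2. The suspended C4 lies a ninth above the bass; after resolving down by step to Bb3, the interval above the bass becomes an octave.
Suspension figures are named by those two intervals: 9–8.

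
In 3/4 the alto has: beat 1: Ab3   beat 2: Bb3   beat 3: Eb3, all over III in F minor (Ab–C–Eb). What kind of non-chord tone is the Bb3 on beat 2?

Escape tone.

The harmony at that moment is Ab major triad (Ab, C, Eb); Bb3 is not a chord tone.
It is approached by step up from Ab3 and left by leap down to Eb3.
Step in, leap out, on a weak beat — an escape tone.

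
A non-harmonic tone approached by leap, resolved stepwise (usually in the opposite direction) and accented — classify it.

Appoggiatura.

Approach: by leap. Departure: by step. Metric position: strong.
Leap in, step out, in a metrically strong position — an appoggiatura. (It is the mirror image of the escape tone, which steps in and leaps out from a weak position.)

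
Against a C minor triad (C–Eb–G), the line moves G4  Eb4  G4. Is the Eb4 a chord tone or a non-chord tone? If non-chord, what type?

C minor triad contains C, Eb, G; Eb is the third, so it is a chord tone.

Chord tone (the third of C minor triad).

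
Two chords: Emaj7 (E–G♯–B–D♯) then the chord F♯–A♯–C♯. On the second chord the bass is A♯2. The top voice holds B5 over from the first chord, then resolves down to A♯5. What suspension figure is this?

At the second chord the bass is A♯2. The suspended B5 lies a ninth above the bass; after resolving down by step to A♯5, the interval above the bass becomes an octave.
Suspension figures are named by those two intervals: 9–8.

9–8 suspension.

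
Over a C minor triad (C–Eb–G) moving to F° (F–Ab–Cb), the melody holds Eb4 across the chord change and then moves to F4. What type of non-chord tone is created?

The harmony at that moment is F diminished triad (F, Ab, Cb); Eb4 is not a chord tone.
It is held over (the same pitch as the preceding Eb4) and left by step up to F4.
Held over from the previous chord and resolving up by step — a retardation.

Eb4 is a retardation.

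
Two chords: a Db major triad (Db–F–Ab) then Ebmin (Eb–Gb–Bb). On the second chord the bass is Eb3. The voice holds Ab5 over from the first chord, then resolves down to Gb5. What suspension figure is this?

4–3 suspension.

At the second chord the bass is Eb3. The suspended Ab5 lies a fourth above the bass; after resolving down by step to Gb5, the interval above the bass becomes a third.
Suspension figures are named by those two intervals: 4–3.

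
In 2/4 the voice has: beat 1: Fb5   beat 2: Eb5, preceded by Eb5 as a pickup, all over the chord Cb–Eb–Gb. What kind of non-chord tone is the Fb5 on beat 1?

The harmony at that moment is Cb major triad (Cb, Eb, Gb); Fb5 is not a chord tone.
It is approached by step up from Eb5 and left by step down to Eb5.
Step away and step back to the same note — a neighbor tone (upper neighbor).

Upper neighbor tone.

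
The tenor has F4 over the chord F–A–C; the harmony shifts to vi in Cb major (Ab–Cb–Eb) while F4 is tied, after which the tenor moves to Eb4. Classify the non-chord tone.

F4 is a suspension.

The harmony at that moment is Ab minor triad (Ab, Cb, Eb); F4 is not a chord tone.
It is held over (the same pitch as the preceding F4) and left by step down to Eb4.
Held over from the previous chord and resolving down by step — a suspension.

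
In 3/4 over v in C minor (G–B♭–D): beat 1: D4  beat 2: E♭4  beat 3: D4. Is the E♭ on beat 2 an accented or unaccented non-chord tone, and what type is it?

The harmony at that moment is G minor triad (G, B♭, D); E♭4 is not a chord tone.
It is approached by step up from D4 and left by step down to D4.
Step away and step back to the same note — a neighbor tone (upper neighbor).
It falls on a weak beat, so it is unaccented.

Unaccented neighbor tone.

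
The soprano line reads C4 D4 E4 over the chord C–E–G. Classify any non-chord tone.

D4 is a passing tone.

The harmony at that moment is C major triad (C, E, G); D4 is not a chord tone.
It is approached by step up from C4 and left by step up to E4.
Step in, step out in the same direction — a passing tone.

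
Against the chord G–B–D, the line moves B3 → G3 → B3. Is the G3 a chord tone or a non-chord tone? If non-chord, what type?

G major triad contains G, B, D; G is the root, so it is a chord tone.

Chord tone (the root of G major triad).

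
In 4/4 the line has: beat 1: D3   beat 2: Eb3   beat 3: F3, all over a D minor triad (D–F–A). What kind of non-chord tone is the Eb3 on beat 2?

Passing tone.

The harmony at that moment is D minor triad (D, F, A); Eb3 is not a chord tone.
It is approached by step up from D3 and left by step up to F3.
Step in, step out in the same direction — a passing tone.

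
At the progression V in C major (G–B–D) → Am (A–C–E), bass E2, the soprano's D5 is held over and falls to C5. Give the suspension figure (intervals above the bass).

7–6 suspension.

At the second chord the bass is E2. The suspended D5 lies a seventh above the bass; after resolving down by step to C5, the interval above the bass becomes a sixth.
Suspension figures are named by those two intervals: 7–6.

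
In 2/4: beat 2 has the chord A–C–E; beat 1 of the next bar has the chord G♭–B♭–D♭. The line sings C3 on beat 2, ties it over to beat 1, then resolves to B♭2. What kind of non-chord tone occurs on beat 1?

Suspension.

The harmony at that moment is G♭ major triad (G♭, B♭, D♭); C3 is not a chord tone.
It is held over (the same pitch as the preceding C3) and left by step down to B♭2.
Held over from the previous chord and resolving down by step — a suspension.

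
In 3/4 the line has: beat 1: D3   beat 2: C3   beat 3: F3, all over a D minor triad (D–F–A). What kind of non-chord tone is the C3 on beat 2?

The harmony at that moment is D minor triad (D, F, A); C3 is not a chord tone.
It is approached by step down from D3 and left by leap up to F3.
Step in, leap out, on a weak beat — an escape tone.

Escape tone.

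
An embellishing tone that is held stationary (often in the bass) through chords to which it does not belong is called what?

Pedal tone.

Approach: none. Departure: none — a single pitch is sustained while the chords change around it, passing through harmonies that do not contain it.
No melodic motion at all; the dissonance is created entirely by the moving harmonies against the stationary note — a pedal tone (pedal point).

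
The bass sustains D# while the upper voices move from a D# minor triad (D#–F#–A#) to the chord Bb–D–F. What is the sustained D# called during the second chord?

Pedal tone (pedal point).

The harmony at that moment is Bb major triad (Bb, D, F); D# is not a chord tone.
It is held over (the same pitch as the preceding D#) and then sustained as the same pitch into the next harmony.
Sustained through a change of harmony — a pedal tone.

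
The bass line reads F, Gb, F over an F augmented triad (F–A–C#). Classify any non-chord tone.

Gb is a neighbor tone.

The harmony at that moment is F augmented triad (F, A, C#); Gb is not a chord tone.
It is approached by step up from F and left by step down to F.
Step away and step back to the same note — a neighbor tone (upper neighbor).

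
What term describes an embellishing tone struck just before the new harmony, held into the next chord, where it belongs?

Approach: ahead of the chord change (typically by step), so it is dissonant against the current harmony. Departure: none — the same pitch is restated or held and is a chord tone of the new harmony.
Dissonant first, consonant once the harmony catches up: the note simply arrives early — an anticipation. (The reverse timing, consonant first and dissonant after the change, would be a suspension or retardation.)

Anticipation.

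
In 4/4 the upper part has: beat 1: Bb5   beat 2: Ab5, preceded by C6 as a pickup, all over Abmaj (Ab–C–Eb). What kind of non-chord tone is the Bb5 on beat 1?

Passing tone.

The harmony at that moment is Ab major triad (Ab, C, Eb); Bb5 is not a chord tone.
It is approached by step down from C6 and left by step down to Ab5.
Step in, step out in the same direction — a passing tone.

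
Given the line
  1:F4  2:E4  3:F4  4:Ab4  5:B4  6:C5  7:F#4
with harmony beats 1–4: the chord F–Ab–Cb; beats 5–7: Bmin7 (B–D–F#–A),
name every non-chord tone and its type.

The harmony at that moment is F diminished triad (F, Ab, Cb); E4 is not a chord tone.
It is approached by step down from F4 and left by step up to F4.
Step away and step back to the same note — a neighbor tone (lower neighbor).
The harmony at that moment is B minor seventh chord (B, D, F#, A); C5 is not a chord tone.
It is approached by step up from B4 and left by leap down to F#4.
Step in, leap out — an escape tone.

E4 (beat 2) — neighbor tone; C5 (beat 6) — escape tone.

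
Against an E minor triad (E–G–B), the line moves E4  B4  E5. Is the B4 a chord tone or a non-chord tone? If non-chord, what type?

Chord tone (the fifth of E minor triad).

E minor triad contains E, G, B; B is the fifth, so it is a chord tone.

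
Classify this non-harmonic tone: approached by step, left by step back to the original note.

Approach: by step. Departure: by step in the opposite direction, back to the starting pitch.
Stepwise on both sides but reversing to return to the same chord tone — a neighbor tone. (Had it continued onward in the same direction it would be a passing tone instead.)

Neighbor tone.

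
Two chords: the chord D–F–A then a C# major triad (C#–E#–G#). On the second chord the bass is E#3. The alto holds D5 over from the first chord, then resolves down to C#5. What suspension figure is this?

7–6 suspension.

At the second chord the bass is E#3. The suspended D5 lies a seventh above the bass; after resolving down by step to C#5, the interval above the bass becomes a sixth.
Suspension figures are named by those two intervals: 7–6.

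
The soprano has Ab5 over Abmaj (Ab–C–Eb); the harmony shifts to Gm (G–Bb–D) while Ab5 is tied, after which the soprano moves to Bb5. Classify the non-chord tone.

The harmony at that moment is G minor triad (G, Bb, D); Ab5 is not a chord tone.
It is held over (the same pitch as the preceding Ab5) and left by step up to Bb5.
Held over from the previous chord and resolving up by step — a retardation.

Ab5 is a retardation.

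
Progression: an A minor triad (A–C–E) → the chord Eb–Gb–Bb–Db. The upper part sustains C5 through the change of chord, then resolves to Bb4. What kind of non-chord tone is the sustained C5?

C5 is a suspension.

The harmony at that moment is Eb minor seventh chord (Eb, Gb, Bb, Db); C5 is not a chord tone.
It is held over (the same pitch as the preceding C5) and left by step down to Bb4.
Held over from the previous chord and resolving down by step — a suspension.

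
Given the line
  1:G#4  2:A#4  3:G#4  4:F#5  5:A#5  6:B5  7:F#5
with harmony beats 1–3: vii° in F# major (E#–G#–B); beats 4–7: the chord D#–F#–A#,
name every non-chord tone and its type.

A#4 (beat 2) — neighbor tone; B5 (beat 6) — escape tone.

The harmony at that moment is E# diminished triad (E#, G#, B); A#4 is not a chord tone.
It is approached by step up from G#4 and left by step down to G#4.
Step away and step back to the same note — a neighbor tone (upper neighbor).
The harmony at that moment is D# minor triad (D#, F#, A#); B5 is not a chord tone.
It is approached by step up from A#5 and left by leap down to F#5.
Step in, leap out — an escape tone.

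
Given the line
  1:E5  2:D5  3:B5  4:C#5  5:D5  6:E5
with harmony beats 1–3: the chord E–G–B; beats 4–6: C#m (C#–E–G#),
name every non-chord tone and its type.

The harmony at that moment is E minor triad (E, G, B); D5 is not a chord tone.
It is approached by step down from E5 and left by leap up to B5.
Step in, leap out — an escape tone.
The harmony at that moment is C# minor triad (C#, E, G#); D5 is not a chord tone.
It is approached by step up from C#5 and left by step up to E5.
Step in, step out in the same direction — a passing tone.

D5 (beat 2) — escape tone; D5 (beat 5) — passing tone.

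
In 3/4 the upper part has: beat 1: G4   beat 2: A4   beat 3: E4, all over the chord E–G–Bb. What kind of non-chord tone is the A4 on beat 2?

Escape tone.

The harmony at that moment is E diminished triad (E, G, Bb); A4 is not a chord tone.
It is approached by step up from G4 and left by leap down to E4.
Step in, leap out, on a weak beat — an escape tone.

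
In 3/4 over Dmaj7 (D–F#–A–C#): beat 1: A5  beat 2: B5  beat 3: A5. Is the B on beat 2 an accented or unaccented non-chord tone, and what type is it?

Unaccented neighbor tone.

The harmony at that moment is D major seventh chord (D, F#, A, C#); B5 is not a chord tone.
It is approached by step up from A5 and left by step down to A5.
Step away and step back to the same note — a neighbor tone (upper neighbor).
It falls on a weak beat, so it is unaccented.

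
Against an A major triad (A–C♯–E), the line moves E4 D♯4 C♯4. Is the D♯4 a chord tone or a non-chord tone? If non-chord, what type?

Non-chord tone — a passing tone.

The harmony at that moment is A major triad (A, C♯, E); D♯4 is not a chord tone.
It is approached by step down from E4 and left by step down to C♯4.
Step in, step out in the same direction — a passing tone.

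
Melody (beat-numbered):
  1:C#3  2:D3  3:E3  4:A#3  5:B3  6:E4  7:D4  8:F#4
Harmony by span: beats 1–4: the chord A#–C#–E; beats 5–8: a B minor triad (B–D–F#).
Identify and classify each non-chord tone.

The harmony at that moment is A# diminished triad (A#, C#, E); D3 is not a chord tone.
It is approached by step up from C#3 and left by step up to E3.
Step in, step out in the same direction — a passing tone.
The harmony at that moment is B minor triad (B, D, F#); E4 is not a chord tone.
It is approached by leap up from B3 and left by step down to D4.
Leap in, step out — an appoggiatura.

D3 (beat 2) — passing tone; E4 (beat 6) — appoggiatura.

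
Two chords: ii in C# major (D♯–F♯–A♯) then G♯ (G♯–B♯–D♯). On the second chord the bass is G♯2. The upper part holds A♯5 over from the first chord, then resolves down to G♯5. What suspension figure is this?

At the second chord the bass is G♯2. The suspended A♯5 lies a ninth above the bass; after resolving down by step to G♯5, the interval above the bass becomes an octave.
Suspension figures are named by those two intervals: 9–8.

9–8 suspension.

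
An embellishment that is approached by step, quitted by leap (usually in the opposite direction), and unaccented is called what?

Escape tone.

Approach: by step. Departure: by leap. Metric position: weak.
Step in, leap out, from a weak position — an escape tone (échappée). (It is the mirror image of the appoggiatura, which leaps in and steps out on a strong beat.)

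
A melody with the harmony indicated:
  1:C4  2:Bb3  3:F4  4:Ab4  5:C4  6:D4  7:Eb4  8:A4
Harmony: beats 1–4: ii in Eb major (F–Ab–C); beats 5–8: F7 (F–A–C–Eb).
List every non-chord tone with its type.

The harmony at that moment is F minor triad (F, Ab, C); Bb3 is not a chord tone.
It is approached by step down from C4 and left by leap up to F4.
Step in, leap out — an escape tone.
The harmony at that moment is F dominant seventh chord (F, A, C, Eb); D4 is not a chord tone.
It is approached by step up from C4 and left by step up to Eb4.
Step in, step out in the same direction — a passing tone.

Bb3 (beat 2) — escape tone; D4 (beat 6) — passing tone.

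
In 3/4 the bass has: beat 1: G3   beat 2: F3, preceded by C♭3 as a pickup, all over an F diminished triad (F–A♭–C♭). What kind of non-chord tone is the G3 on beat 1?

Appoggiatura.

The harmony at that moment is F diminished triad (F, A♭, C♭); G3 is not a chord tone.
It is approached by leap up from C♭3 and left by step down to F3.
Leap in, step out, metrically accented — an appoggiatura.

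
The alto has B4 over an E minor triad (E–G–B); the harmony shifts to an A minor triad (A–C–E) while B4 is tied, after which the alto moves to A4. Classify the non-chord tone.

B4 is a suspension.

The harmony at that moment is A minor triad (A, C, E); B4 is not a chord tone.
It is held over (the same pitch as the preceding B4) and left by step down to A4.
Held over from the previous chord and resolving down by step — a suspension.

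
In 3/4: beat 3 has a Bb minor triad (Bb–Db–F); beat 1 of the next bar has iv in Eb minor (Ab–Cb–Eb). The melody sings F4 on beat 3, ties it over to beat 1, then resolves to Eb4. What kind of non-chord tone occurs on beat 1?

Suspension.

The harmony at that moment is Ab minor triad (Ab, Cb, Eb); F4 is not a chord tone.
It is held over (the same pitch as the preceding F4) and left by step down to Eb4.
Held over from the previous chord and resolving down by step — a suspension.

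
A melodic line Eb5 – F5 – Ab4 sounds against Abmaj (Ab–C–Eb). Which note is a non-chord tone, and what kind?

The harmony at that moment is Ab major triad (Ab, C, Eb); F5 is not a chord tone.
It is approached by step up from Eb5 and left by leap down to Ab4.
Step in, leap out — an escape tone.

F5 is an escape tone.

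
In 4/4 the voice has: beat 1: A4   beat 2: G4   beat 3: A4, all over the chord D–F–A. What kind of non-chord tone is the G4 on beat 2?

The harmony at that moment is D minor triad (D, F, A); G4 is not a chord tone.
It is approached by step down from A4 and left by step up to A4.
Step away and step back to the same note — a neighbor tone (lower neighbor).

Lower neighbor tone.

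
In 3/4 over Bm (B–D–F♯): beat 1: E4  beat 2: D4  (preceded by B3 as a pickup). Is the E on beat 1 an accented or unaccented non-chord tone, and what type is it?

Accented appoggiatura.

The harmony at that moment is B minor triad (B, D, F♯); E4 is not a chord tone.
It is approached by leap up from B3 and left by step down to D4.
Leap in, step out — an appoggiatura.
It falls on the downbeat, so it is accented.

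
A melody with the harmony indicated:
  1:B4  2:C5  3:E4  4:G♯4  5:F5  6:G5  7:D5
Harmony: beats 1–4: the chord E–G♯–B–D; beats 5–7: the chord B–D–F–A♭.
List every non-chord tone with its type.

C5 (beat 2) — escape tone; G5 (beat 6) — escape tone.

The harmony at that moment is E dominant seventh chord (E, G♯, B, D); C5 is not a chord tone.
It is approached by step up from B4 and left by leap down to E4.
Step in, leap out — an escape tone.
The harmony at that moment is B diminished seventh chord (B, D, F, A♭); G5 is not a chord tone.
It is approached by step up from F5 and left by leap down to D5.
Step in, leap out — an escape tone.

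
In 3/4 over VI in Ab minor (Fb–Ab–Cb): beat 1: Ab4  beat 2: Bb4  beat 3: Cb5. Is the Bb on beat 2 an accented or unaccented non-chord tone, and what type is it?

Unaccented passing tone.

The harmony at that moment is Fb major triad (Fb, Ab, Cb); Bb4 is not a chord tone.
It is approached by step up from Ab4 and left by step up to Cb5.
Step in, step out in the same direction — a passing tone.
It falls on a weak beat, so it is unaccented.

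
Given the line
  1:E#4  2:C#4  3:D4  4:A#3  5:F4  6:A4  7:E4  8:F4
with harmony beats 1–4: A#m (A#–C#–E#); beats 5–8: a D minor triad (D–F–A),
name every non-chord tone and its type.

The harmony at that moment is A# minor triad (A#, C#, E#); D4 is not a chord tone.
It is approached by step up from C#4 and left by leap down to A#3.
Step in, leap out — an escape tone.
The harmony at that moment is D minor triad (D, F, A); E4 is not a chord tone.
It is approached by leap down from A4 and left by step up to F4.
Leap in, step out — an appoggiatura.

D4 (beat 3) — escape tone; E4 (beat 7) — appoggiatura.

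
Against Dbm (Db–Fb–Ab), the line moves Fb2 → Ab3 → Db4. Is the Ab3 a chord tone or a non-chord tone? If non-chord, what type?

Db minor triad contains Db, Fb, Ab; Ab is the fifth, so it is a chord tone.

Chord tone (the fifth of Db minor triad).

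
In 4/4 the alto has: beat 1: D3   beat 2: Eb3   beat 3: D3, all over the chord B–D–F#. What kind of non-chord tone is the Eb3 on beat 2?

The harmony at that moment is B minor triad (B, D, F#); Eb3 is not a chord tone.
It is approached by step up from D3 and left by step down to D3.
Step away and step back to the same note — a neighbor tone (upper neighbor).

Upper neighbor tone.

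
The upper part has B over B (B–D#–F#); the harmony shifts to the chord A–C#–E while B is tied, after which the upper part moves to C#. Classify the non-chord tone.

The harmony at that moment is A major triad (A, C#, E); B is not a chord tone.
It is held over (the same pitch as the preceding B) and left by step up to C#.
Held over from the previous chord and resolving up by step — a retardation.

B is a retardation.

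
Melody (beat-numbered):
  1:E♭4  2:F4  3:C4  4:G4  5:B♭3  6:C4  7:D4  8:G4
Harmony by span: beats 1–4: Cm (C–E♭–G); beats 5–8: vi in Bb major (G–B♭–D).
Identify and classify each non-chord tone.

F4 (beat 2) — escape tone; C4 (beat 6) — passing tone.

The harmony at that moment is C minor triad (C, E♭, G); F4 is not a chord tone.
It is approached by step up from E♭4 and left by leap down to C4.
Step in, leap out — an escape tone.
The harmony at that moment is G minor triad (G, B♭, D); C4 is not a chord tone.
It is approached by step up from B♭3 and left by step up to D4.
Step in, step out in the same direction — a passing tone.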